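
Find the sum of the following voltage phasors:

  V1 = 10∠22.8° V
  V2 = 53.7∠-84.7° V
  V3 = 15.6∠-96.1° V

Step 1 — Convert each phasor to rectangular form:
  V1 = 10·(cos(22.8°) + j·sin(22.8°)) = 9.219 + j3.875 V
  V2 = 53.7·(cos(-84.7°) + j·sin(-84.7°)) = 4.96 - j53.47 V
  V3 = 15.6·(cos(-96.1°) + j·sin(-96.1°)) = -1.658 - j15.51 V
Step 2 — Sum components: V_total = 12.52 - j65.11 V.
Step 3 — Convert to polar: |V_total| = 66.3 V, ∠V_total = -79.1°.

V_total = 66.3∠-79.1° V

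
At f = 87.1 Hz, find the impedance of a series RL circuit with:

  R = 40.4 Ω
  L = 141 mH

Step 1 — Angular frequency: ω = 2π·f = 2π·87.1 = 547.3 rad/s.
Step 2 — Component impedances:
  R: Z = R = 40.4 Ω
  L: Z = jωL = j·547.3·0.141 = 0 + j77.16 Ω
Step 3 — Series combination: Z_total = R + L = 40.4 + j77.16 Ω = 87.1∠62.4° Ω.

Z = 40.4 + j77.16 Ω = 87.1∠62.4° Ω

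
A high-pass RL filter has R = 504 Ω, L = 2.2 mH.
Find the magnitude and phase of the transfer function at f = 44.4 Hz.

Step 1 — Angular frequency: ω = 2π·44.4 = 279 rad/s.
Step 2 — Transfer function: H(jω) = jωL/(R + jωL).
Step 3 — Numerator jωL = j·0.6137; denominator R + jωL = 504 + j0.6137.
Step 4 — H = 1.483e-06 + j0.001218.
Step 5 — Magnitude: |H| = 0.001218 (-58.3 dB); phase: φ = 89.9°.

|H| = 0.001218 (-58.3 dB), φ = 89.9°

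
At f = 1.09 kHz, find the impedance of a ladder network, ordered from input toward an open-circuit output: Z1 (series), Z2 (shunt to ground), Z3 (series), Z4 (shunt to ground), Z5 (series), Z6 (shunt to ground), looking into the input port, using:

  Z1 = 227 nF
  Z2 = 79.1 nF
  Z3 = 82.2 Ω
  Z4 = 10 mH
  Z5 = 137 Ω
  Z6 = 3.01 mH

Step 1 — Angular frequency: ω = 2π·f = 2π·1090 = 6849 rad/s.
Step 2 — Component impedances:
  Z1: Z = 1/(jωC) = -j/(ω·C) = 0 - j643.2 Ω
  Z2: Z = 1/(jωC) = -j/(ω·C) = 0 - j1846 Ω
  Z3: Z = R = 82.2 Ω
  Z4: Z = jωL = j·6849·0.01 = 0 + j68.49 Ω
  Z5: Z = R = 137 Ω
  Z6: Z = jωL = j·6849·0.00301 = 0 + j20.61 Ω
Step 3 — Ladder network (open output): work backward from the far end, alternating series and parallel combinations. Z_in = 112.2 - j595.5 Ω = 606∠-79.3° Ω.

Z = 112.2 - j595.5 Ω = 606∠-79.3° Ω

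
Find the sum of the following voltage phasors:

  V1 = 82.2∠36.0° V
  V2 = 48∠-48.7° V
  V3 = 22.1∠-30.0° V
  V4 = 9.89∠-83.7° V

Step 1 — Convert each phasor to rectangular form:
  V1 = 82.2·(cos(36.0°) + j·sin(36.0°)) = 66.5 + j48.32 V
  V2 = 48·(cos(-48.7°) + j·sin(-48.7°)) = 31.68 - j36.06 V
  V3 = 22.1·(cos(-30.0°) + j·sin(-30.0°)) = 19.14 - j11.05 V
  V4 = 9.89·(cos(-83.7°) + j·sin(-83.7°)) = 1.085 - j9.83 V
Step 2 — Sum components: V_total = 118.4 - j8.625 V.
Step 3 — Convert to polar: |V_total| = 118.7 V, ∠V_total = -4.2°.

V_total = 118.7∠-4.2° V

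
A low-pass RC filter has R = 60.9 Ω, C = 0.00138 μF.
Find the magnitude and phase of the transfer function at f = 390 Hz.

Step 1 — Angular frequency: ω = 2π·390 = 2450 rad/s.
Step 2 — Transfer function: H(jω) = 1/(1 + jωRC).
Step 3 — Denominator: 1 + jωRC = 1 + j·2450·60.9·1.38e-09 = 1 + j0.0002059.
Step 4 — H = 1 - j0.0002059.
Step 5 — Magnitude: |H| = 1 (-0.0 dB); phase: φ = -0.0°.

|H| = 1 (-0.0 dB), φ = -0.0°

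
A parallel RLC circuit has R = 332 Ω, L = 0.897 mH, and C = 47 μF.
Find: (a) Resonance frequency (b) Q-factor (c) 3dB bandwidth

Step 1 — Resonance: ω₀ = 1/√(LC) = 1/√(0.000897·4.7e-05) = 4870 rad/s.
Step 2 — f₀ = ω₀/(2π) = 775.1 Hz.
Step 3 — Parallel Q: Q = R/(ω₀L) = 332/(4870·0.000897) = 76.
Step 4 — Bandwidth: Δω = ω₀/Q = 64.09 rad/s; BW = Δω/(2π) = 10.2 Hz.

(a) f₀ = 775.1 Hz  (b) Q = 76  (c) BW = 10.2 Hz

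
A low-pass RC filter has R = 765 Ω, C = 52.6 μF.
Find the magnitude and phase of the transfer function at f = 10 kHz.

Step 1 — Angular frequency: ω = 2π·1e+04 = 6.283e+04 rad/s.
Step 2 — Transfer function: H(jω) = 1/(1 + jωRC).
Step 3 — Denominator: 1 + jωRC = 1 + j·6.283e+04·765·5.26e-05 = 1 + j2528.
Step 4 — H = 1.564e-07 - j0.0003955.
Step 5 — Magnitude: |H| = 0.0003955 (-68.1 dB); phase: φ = -90.0°.

|H| = 0.0003955 (-68.1 dB), φ = -90.0°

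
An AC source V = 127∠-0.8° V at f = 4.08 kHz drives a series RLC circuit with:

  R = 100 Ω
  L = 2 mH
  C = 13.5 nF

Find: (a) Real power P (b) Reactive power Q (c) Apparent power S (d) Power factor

Step 1 — Angular frequency: ω = 2π·f = 2π·4080 = 2.564e+04 rad/s.
Step 2 — Component impedances:
  R: Z = R = 100 Ω
  L: Z = jωL = j·2.564e+04·0.002 = 0 + j51.27 Ω
  C: Z = 1/(jωC) = -j/(ω·C) = 0 - j2890 Ω
Step 3 — Series combination: Z_total = R + L + C = 100 - j2838 Ω = 2840∠-88.0° Ω.
Step 4 — Source phasor: V = 127∠-0.8° V = 127 - j1.773 V.
Step 5 — Current: I = V / Z = 0.002198 + j0.04466 A = 0.04472∠87.2° A.
Step 6 — Complex power: S = V·I* = 0.2 - j5.676 VA.
Step 7 — Real power: P = Re(S) = 0.2 W.
Step 8 — Reactive power: Q = Im(S) = -5.676 VAR.
Step 9 — Apparent power: |S| = 5.679 VA.
Step 10 — Power factor: PF = P/|S| = 0.03521 (leading).

(a) P = 0.2 W  (b) Q = -5.676 VAR  (c) S = 5.679 VA  (d) PF = 0.03521 (leading)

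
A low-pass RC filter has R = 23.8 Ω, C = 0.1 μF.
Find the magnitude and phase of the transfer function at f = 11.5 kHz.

Step 1 — Angular frequency: ω = 2π·1.15e+04 = 7.226e+04 rad/s.
Step 2 — Transfer function: H(jω) = 1/(1 + jωRC).
Step 3 — Denominator: 1 + jωRC = 1 + j·7.226e+04·23.8·1e-07 = 1 + j0.172.
Step 4 — H = 0.9713 - j0.167.
Step 5 — Magnitude: |H| = 0.9855 (-0.1 dB); phase: φ = -9.8°.

|H| = 0.9855 (-0.1 dB), φ = -9.8°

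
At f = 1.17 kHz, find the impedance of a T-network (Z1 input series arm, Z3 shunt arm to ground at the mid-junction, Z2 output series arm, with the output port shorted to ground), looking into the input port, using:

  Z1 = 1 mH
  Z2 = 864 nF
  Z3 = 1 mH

Step 1 — Angular frequency: ω = 2π·f = 2π·1170 = 7351 rad/s.
Step 2 — Component impedances:
  Z1: Z = jωL = j·7351·0.001 = 0 + j7.351 Ω
  Z2: Z = 1/(jωC) = -j/(ω·C) = 0 - j157.4 Ω
  Z3: Z = jωL = j·7351·0.001 = 0 + j7.351 Ω
Step 3 — With the output port shorted to ground, the output series arm Z2 runs from the junction to ground; the shunt arm Z3 also runs from the junction to ground. They appear in parallel: Z3 || Z2 = 0 + j7.711 Ω.
Step 4 — Series with input arm Z1: Z_in = Z1 + (Z3 || Z2) = 0 + j15.06 Ω = 15.06∠90.0° Ω.

Z = 0 + j15.06 Ω = 15.06∠90.0° Ω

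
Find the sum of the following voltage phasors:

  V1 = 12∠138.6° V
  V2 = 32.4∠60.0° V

Step 1 — Convert each phasor to rectangular form:
  V1 = 12·(cos(138.6°) + j·sin(138.6°)) = -9.001 + j7.936 V
  V2 = 32.4·(cos(60.0°) + j·sin(60.0°)) = 16.2 + j28.06 V
Step 2 — Sum components: V_total = 7.199 + j35.99 V.
Step 3 — Convert to polar: |V_total| = 36.71 V, ∠V_total = 78.7°.

V_total = 36.71∠78.7° V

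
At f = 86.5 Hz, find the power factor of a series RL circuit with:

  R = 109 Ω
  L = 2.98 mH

Step 1 — Angular frequency: ω = 2π·f = 2π·86.5 = 543.5 rad/s.
Step 2 — Component impedances:
  R: Z = R = 109 Ω
  L: Z = jωL = j·543.5·0.00298 = 0 + j1.62 Ω
Step 3 — Series combination: Z_total = R + L = 109 + j1.62 Ω = 109∠0.9° Ω.
Step 4 — Power factor: PF = cos(φ) = Re(Z)/|Z| = 109/109.01 = 0.9999.
Step 5 — Type: Im(Z) = 1.62 ⇒ lagging (phase φ = 0.9°).

PF = 0.9999 (lagging, φ = 0.9°)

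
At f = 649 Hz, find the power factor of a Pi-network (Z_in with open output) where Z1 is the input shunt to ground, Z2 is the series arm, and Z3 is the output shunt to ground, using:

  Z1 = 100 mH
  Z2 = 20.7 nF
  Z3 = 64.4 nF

Step 1 — Angular frequency: ω = 2π·f = 2π·649 = 4078 rad/s.
Step 2 — Component impedances:
  Z1: Z = jωL = j·4078·0.1 = 0 + j407.8 Ω
  Z2: Z = 1/(jωC) = -j/(ω·C) = 0 - j1.185e+04 Ω
  Z3: Z = 1/(jωC) = -j/(ω·C) = 0 - j3808 Ω
Step 3 — With open output, the series arm Z2 and the output shunt Z3 appear in series to ground: Z2 + Z3 = 0 - j1.565e+04 Ω.
Step 4 — Parallel with input shunt Z1: Z_in = Z1 || (Z2 + Z3) = 0 + j418.7 Ω = 418.7∠90.0° Ω.
Step 5 — Power factor: PF = cos(φ) = Re(Z)/|Z| = -0/418.7 = -0.
Step 6 — Type: Im(Z) = 418.7 ⇒ lagging (phase φ = 90.0°).

PF = -0 (lagging, φ = 90.0°)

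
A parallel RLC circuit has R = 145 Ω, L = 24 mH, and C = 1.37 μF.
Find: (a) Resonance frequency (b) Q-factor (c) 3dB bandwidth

Step 1 — Resonance: ω₀ = 1/√(LC) = 1/√(0.024·1.37e-06) = 5515 rad/s.
Step 2 — f₀ = ω₀/(2π) = 877.7 Hz.
Step 3 — Parallel Q: Q = R/(ω₀L) = 145/(5515·0.024) = 1.096.
Step 4 — Bandwidth: Δω = ω₀/Q = 5034 rad/s; BW = Δω/(2π) = 801.2 Hz.

(a) f₀ = 877.7 Hz  (b) Q = 1.096  (c) BW = 801.2 Hz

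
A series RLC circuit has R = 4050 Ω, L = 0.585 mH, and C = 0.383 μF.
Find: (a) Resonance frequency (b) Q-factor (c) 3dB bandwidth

Step 1 — Resonance condition Im(Z)=0 gives ω₀ = 1/√(LC).
Step 2 — ω₀ = 1/√(0.000585·3.83e-07) = 6.681e+04 rad/s.
Step 3 — f₀ = ω₀/(2π) = 1.063e+04 Hz.
Step 4 — Series Q: Q = ω₀L/R = 6.681e+04·0.000585/4050 = 0.00965.
Step 5 — 3dB bandwidth: Δω = ω₀/Q = 6.923e+06 rad/s; BW = Δω/(2π) = 1.102e+06 Hz.

(a) f₀ = 1.063e+04 Hz  (b) Q = 0.00965  (c) BW = 1.102e+06 Hz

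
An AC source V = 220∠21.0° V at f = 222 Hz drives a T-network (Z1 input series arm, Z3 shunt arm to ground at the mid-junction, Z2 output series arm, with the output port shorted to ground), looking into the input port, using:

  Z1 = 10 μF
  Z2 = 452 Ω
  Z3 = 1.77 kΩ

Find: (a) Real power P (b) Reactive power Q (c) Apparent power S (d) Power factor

Step 1 — Angular frequency: ω = 2π·f = 2π·222 = 1395 rad/s.
Step 2 — Component impedances:
  Z1: Z = 1/(jωC) = -j/(ω·C) = 0 - j71.69 Ω
  Z2: Z = R = 452 Ω
  Z3: Z = R = 1770 Ω
Step 3 — With the output port shorted to ground, the output series arm Z2 runs from the junction to ground; the shunt arm Z3 also runs from the junction to ground. They appear in parallel: Z3 || Z2 = 360.1 Ω.
Step 4 — Series with input arm Z1: Z_in = Z1 + (Z3 || Z2) = 360.1 - j71.69 Ω = 367.1∠-11.3° Ω.
Step 5 — Source phasor: V = 220∠21.0° V = 205.4 + j78.84 V.
Step 6 — Current: I = V / Z = 0.5067 + j0.3199 A = 0.5993∠32.3° A.
Step 7 — Complex power: S = V·I* = 129.3 - j25.74 VA.
Step 8 — Real power: P = Re(S) = 129.3 W.
Step 9 — Reactive power: Q = Im(S) = -25.74 VAR.
Step 10 — Apparent power: |S| = 131.8 VA.
Step 11 — Power factor: PF = P/|S| = 0.9807 (leading).

(a) P = 129.3 W  (b) Q = -25.74 VAR  (c) S = 131.8 VA  (d) PF = 0.9807 (leading)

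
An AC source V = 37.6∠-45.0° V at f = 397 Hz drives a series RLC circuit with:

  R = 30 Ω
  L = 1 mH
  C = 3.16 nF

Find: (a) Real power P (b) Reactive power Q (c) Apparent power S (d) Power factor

Step 1 — Angular frequency: ω = 2π·f = 2π·397 = 2494 rad/s.
Step 2 — Component impedances:
  R: Z = R = 30 Ω
  L: Z = jωL = j·2494·0.001 = 0 + j2.494 Ω
  C: Z = 1/(jωC) = -j/(ω·C) = 0 - j1.269e+05 Ω
Step 3 — Series combination: Z_total = R + L + C = 30 - j1.269e+05 Ω = 1.269e+05∠-90.0° Ω.
Step 4 — Source phasor: V = 37.6∠-45.0° V = 26.59 - j26.59 V.
Step 5 — Current: I = V / Z = 0.0002096 + j0.0002095 A = 0.0002964∠45.0° A.
Step 6 — Complex power: S = V·I* = 2.635e-06 - j0.01114 VA.
Step 7 — Real power: P = Re(S) = 2.635e-06 W.
Step 8 — Reactive power: Q = Im(S) = -0.01114 VAR.
Step 9 — Apparent power: |S| = 0.01114 VA.
Step 10 — Power factor: PF = P/|S| = 0.0002365 (leading).

(a) P = 2.635e-06 W  (b) Q = -0.01114 VAR  (c) S = 0.01114 VA  (d) PF = 0.0002365 (leading)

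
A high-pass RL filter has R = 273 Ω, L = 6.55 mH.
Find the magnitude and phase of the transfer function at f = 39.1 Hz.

Step 1 — Angular frequency: ω = 2π·39.1 = 245.7 rad/s.
Step 2 — Transfer function: H(jω) = jωL/(R + jωL).
Step 3 — Numerator jωL = j·1.609; denominator R + jωL = 273 + j1.609.
Step 4 — H = 3.474e-05 + j0.005894.
Step 5 — Magnitude: |H| = 0.005894 (-44.6 dB); phase: φ = 89.7°.

|H| = 0.005894 (-44.6 dB), φ = 89.7°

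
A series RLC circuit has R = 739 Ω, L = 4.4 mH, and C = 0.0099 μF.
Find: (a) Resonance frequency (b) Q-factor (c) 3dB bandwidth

Step 1 — Resonance condition Im(Z)=0 gives ω₀ = 1/√(LC).
Step 2 — ω₀ = 1/√(0.0044·9.9e-09) = 1.515e+05 rad/s.
Step 3 — f₀ = ω₀/(2π) = 2.411e+04 Hz.
Step 4 — Series Q: Q = ω₀L/R = 1.515e+05·0.0044/739 = 0.9021.
Step 5 — 3dB bandwidth: Δω = ω₀/Q = 1.68e+05 rad/s; BW = Δω/(2π) = 2.673e+04 Hz.

(a) f₀ = 2.411e+04 Hz  (b) Q = 0.9021  (c) BW = 2.673e+04 Hz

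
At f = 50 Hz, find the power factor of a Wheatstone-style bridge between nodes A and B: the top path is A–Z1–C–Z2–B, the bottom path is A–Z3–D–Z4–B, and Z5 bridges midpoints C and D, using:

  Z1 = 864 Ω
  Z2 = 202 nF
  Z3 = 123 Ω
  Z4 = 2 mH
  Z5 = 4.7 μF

Step 1 — Angular frequency: ω = 2π·f = 2π·50 = 314.2 rad/s.
Step 2 — Component impedances:
  Z1: Z = R = 864 Ω
  Z2: Z = 1/(jωC) = -j/(ω·C) = 0 - j1.576e+04 Ω
  Z3: Z = R = 123 Ω
  Z4: Z = jωL = j·314.2·0.002 = 0 + j0.6283 Ω
  Z5: Z = 1/(jωC) = -j/(ω·C) = 0 - j677.3 Ω
Step 3 — Bridge requires nodal analysis (the Z5 bridge couples midpoints C and D, so the two paths cannot be reduced to a simple series/parallel combination). Setting node B to ground and injecting 1 A at node A, the 3-node admittance system at A, C, D solves to V_A = Z_AB = 112.3 - j6.414 Ω = 112.5∠-3.3° Ω.
Step 4 — Power factor: PF = cos(φ) = Re(Z)/|Z| = 112.31/112.49 = 0.9984.
Step 5 — Type: Im(Z) = -6.414 ⇒ leading (phase φ = -3.3°).

PF = 0.9984 (leading, φ = -3.3°)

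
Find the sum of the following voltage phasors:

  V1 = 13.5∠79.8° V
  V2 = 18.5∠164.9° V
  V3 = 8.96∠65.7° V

Step 1 — Convert each phasor to rectangular form:
  V1 = 13.5·(cos(79.8°) + j·sin(79.8°)) = 2.391 + j13.29 V
  V2 = 18.5·(cos(164.9°) + j·sin(164.9°)) = -17.86 + j4.819 V
  V3 = 8.96·(cos(65.7°) + j·sin(65.7°)) = 3.687 + j8.166 V
Step 2 — Sum components: V_total = -11.78 + j26.27 V.
Step 3 — Convert to polar: |V_total| = 28.79 V, ∠V_total = 114.2°.

V_total = 28.79∠114.2° V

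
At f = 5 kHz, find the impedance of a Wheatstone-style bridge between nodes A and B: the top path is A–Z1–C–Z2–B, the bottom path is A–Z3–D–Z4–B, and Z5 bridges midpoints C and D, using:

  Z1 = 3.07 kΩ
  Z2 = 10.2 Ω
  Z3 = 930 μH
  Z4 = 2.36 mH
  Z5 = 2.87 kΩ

Step 1 — Angular frequency: ω = 2π·f = 2π·5000 = 3.142e+04 rad/s.
Step 2 — Component impedances:
  Z1: Z = R = 3070 Ω
  Z2: Z = R = 10.2 Ω
  Z3: Z = jωL = j·3.142e+04·0.00093 = 0 + j29.22 Ω
  Z4: Z = jωL = j·3.142e+04·0.00236 = 0 + j74.14 Ω
  Z5: Z = R = 2870 Ω
Step 3 — Bridge requires nodal analysis (the Z5 bridge couples midpoints C and D, so the two paths cannot be reduced to a simple series/parallel combination). Setting node B to ground and injecting 1 A at node A, the 3-node admittance system at A, C, D solves to V_A = Z_AB = 5.343 + j103.1 Ω = 103.2∠87.0° Ω.

Z = 5.343 + j103.1 Ω = 103.2∠87.0° Ω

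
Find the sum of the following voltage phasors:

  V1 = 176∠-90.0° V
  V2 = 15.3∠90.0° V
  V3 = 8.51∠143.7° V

Step 1 — Convert each phasor to rectangular form:
  V1 = 176·(cos(-90.0°) + j·sin(-90.0°)) = 0 - j176 V
  V2 = 15.3·(cos(90.0°) + j·sin(90.0°)) = 0 + j15.3 V
  V3 = 8.51·(cos(143.7°) + j·sin(143.7°)) = -6.858 + j5.038 V
Step 2 — Sum components: V_total = -6.858 - j155.7 V.
Step 3 — Convert to polar: |V_total| = 155.8 V, ∠V_total = -92.5°.

V_total = 155.8∠-92.5° V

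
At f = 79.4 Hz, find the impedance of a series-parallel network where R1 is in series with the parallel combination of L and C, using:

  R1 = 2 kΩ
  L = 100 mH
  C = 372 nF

Step 1 — Angular frequency: ω = 2π·f = 2π·79.4 = 498.9 rad/s.
Step 2 — Component impedances:
  R1: Z = R = 2000 Ω
  L: Z = jωL = j·498.9·0.1 = 0 + j49.89 Ω
  C: Z = 1/(jωC) = -j/(ω·C) = 0 - j5388 Ω
Step 3 — Parallel branch: L || C = 1/(1/L + 1/C) = 0 + j50.35 Ω.
Step 4 — Series with R1: Z_total = R1 + (L || C) = 2000 + j50.35 Ω = 2001∠1.4° Ω.

Z = 2000 + j50.35 Ω = 2001∠1.4° Ω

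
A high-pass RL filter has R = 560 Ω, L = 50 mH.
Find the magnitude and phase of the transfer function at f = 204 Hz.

Step 1 — Angular frequency: ω = 2π·204 = 1282 rad/s.
Step 2 — Transfer function: H(jω) = jωL/(R + jωL).
Step 3 — Numerator jωL = j·64.09; denominator R + jωL = 560 + j64.09.
Step 4 — H = 0.01293 + j0.113.
Step 5 — Magnitude: |H| = 0.1137 (-18.9 dB); phase: φ = 83.5°.

|H| = 0.1137 (-18.9 dB), φ = 83.5°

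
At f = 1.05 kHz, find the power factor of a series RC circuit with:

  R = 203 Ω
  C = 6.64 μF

Step 1 — Angular frequency: ω = 2π·f = 2π·1050 = 6597 rad/s.
Step 2 — Component impedances:
  R: Z = R = 203 Ω
  C: Z = 1/(jωC) = -j/(ω·C) = 0 - j22.83 Ω
Step 3 — Series combination: Z_total = R + C = 203 - j22.83 Ω = 204.3∠-6.4° Ω.
Step 4 — Power factor: PF = cos(φ) = Re(Z)/|Z| = 203/204.28 = 0.9937.
Step 5 — Type: Im(Z) = -22.83 ⇒ leading (phase φ = -6.4°).

PF = 0.9937 (leading, φ = -6.4°)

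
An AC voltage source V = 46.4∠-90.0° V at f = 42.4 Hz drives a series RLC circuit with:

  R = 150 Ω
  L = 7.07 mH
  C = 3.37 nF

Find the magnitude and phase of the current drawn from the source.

Step 1 — Angular frequency: ω = 2π·f = 2π·42.4 = 266.4 rad/s.
Step 2 — Component impedances:
  R: Z = R = 150 Ω
  L: Z = jωL = j·266.4·0.00707 = 0 + j1.883 Ω
  C: Z = 1/(jωC) = -j/(ω·C) = 0 - j1.114e+06 Ω
Step 3 — Series combination: Z_total = R + L + C = 150 - j1.114e+06 Ω = 1.114e+06∠-90.0° Ω.
Step 4 — Source phasor: V = 46.4∠-90.0° V = 0 - j46.4 V.
Step 5 — Ohm's law: I = V / Z_total = (0 - j46.4) / (150 - j1.114e+06) = 4.166e-05 - j5.61e-09 A.
Step 6 — Convert to polar: |I| = 4.166e-05 A, ∠I = -0.0°.

I = 4.166e-05∠-0.0° A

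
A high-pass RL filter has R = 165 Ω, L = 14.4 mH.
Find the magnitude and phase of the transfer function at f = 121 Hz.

Step 1 — Angular frequency: ω = 2π·121 = 760.3 rad/s.
Step 2 — Transfer function: H(jω) = jωL/(R + jωL).
Step 3 — Numerator jωL = j·10.95; denominator R + jωL = 165 + j10.95.
Step 4 — H = 0.004383 + j0.06606.
Step 5 — Magnitude: |H| = 0.0662 (-23.6 dB); phase: φ = 86.2°.

|H| = 0.0662 (-23.6 dB), φ = 86.2°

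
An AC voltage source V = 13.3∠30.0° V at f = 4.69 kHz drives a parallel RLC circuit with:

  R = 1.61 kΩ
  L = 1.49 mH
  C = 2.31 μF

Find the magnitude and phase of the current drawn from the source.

Step 1 — Angular frequency: ω = 2π·f = 2π·4690 = 2.947e+04 rad/s.
Step 2 — Component impedances:
  R: Z = R = 1610 Ω
  L: Z = jωL = j·2.947e+04·0.00149 = 0 + j43.91 Ω
  C: Z = 1/(jωC) = -j/(ω·C) = 0 - j14.69 Ω
Step 3 — Parallel combination: 1/Z_total = 1/R + 1/L + 1/C; Z_total = 0.3027 - j22.07 Ω = 22.07∠-89.2° Ω.
Step 4 — Source phasor: V = 13.3∠30.0° V = 11.52 + j6.65 V.
Step 5 — Ohm's law: I = V / Z_total = (11.52 + j6.65) / (0.3027 - j22.07) = -0.2941 + j0.5259 A.
Step 6 — Convert to polar: |I| = 0.6025 A, ∠I = 119.2°.

I = 0.6025∠119.2° A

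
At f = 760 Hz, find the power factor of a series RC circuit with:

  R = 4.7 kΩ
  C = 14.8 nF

Step 1 — Angular frequency: ω = 2π·f = 2π·760 = 4775 rad/s.
Step 2 — Component impedances:
  R: Z = R = 4700 Ω
  C: Z = 1/(jωC) = -j/(ω·C) = 0 - j1.415e+04 Ω
Step 3 — Series combination: Z_total = R + C = 4700 - j1.415e+04 Ω = 1.491e+04∠-71.6° Ω.
Step 4 — Power factor: PF = cos(φ) = Re(Z)/|Z| = 4700/1.491e+04 = 0.3152.
Step 5 — Type: Im(Z) = -1.415e+04 ⇒ leading (phase φ = -71.6°).

PF = 0.3152 (leading, φ = -71.6°)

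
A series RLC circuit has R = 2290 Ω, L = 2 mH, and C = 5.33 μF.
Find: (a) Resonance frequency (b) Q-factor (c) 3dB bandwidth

Step 1 — Resonance: ω₀ = 1/√(LC) = 1/√(0.002·5.33e-06) = 9685 rad/s.
Step 2 — f₀ = ω₀/(2π) = 1541 Hz.
Step 3 — Series Q: Q = ω₀L/R = 9685·0.002/2290 = 0.008459.
Step 4 — Bandwidth: Δω = ω₀/Q = 1.145e+06 rad/s; BW = Δω/(2π) = 1.822e+05 Hz.

(a) f₀ = 1541 Hz  (b) Q = 0.008459  (c) BW = 1.822e+05 Hz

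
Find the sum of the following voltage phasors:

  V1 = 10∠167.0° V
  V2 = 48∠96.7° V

Step 1 — Convert each phasor to rectangular form:
  V1 = 10·(cos(167.0°) + j·sin(167.0°)) = -9.744 + j2.25 V
  V2 = 48·(cos(96.7°) + j·sin(96.7°)) = -5.6 + j47.67 V
Step 2 — Sum components: V_total = -15.34 + j49.92 V.
Step 3 — Convert to polar: |V_total| = 52.23 V, ∠V_total = 107.1°.

V_total = 52.23∠107.1° V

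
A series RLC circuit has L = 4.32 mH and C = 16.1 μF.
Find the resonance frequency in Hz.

Step 1 — Resonance condition Im(Z)=0 gives ω₀ = 1/√(LC).
Step 2 — ω₀ = 1/√(0.00432·1.61e-05) = 3792 rad/s.
Step 3 — f₀ = ω₀/(2π) = 603.5 Hz.

f₀ = 603.5 Hz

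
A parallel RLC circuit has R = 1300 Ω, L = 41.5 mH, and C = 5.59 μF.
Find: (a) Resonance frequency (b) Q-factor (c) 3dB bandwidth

Step 1 — Resonance: ω₀ = 1/√(LC) = 1/√(0.0415·5.59e-06) = 2076 rad/s.
Step 2 — f₀ = ω₀/(2π) = 330.4 Hz.
Step 3 — Parallel Q: Q = R/(ω₀L) = 1300/(2076·0.0415) = 15.09.
Step 4 — Bandwidth: Δω = ω₀/Q = 137.6 rad/s; BW = Δω/(2π) = 21.9 Hz.

(a) f₀ = 330.4 Hz  (b) Q = 15.09  (c) BW = 21.9 Hz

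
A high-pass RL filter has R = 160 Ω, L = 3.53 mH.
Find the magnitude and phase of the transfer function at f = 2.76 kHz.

Step 1 — Angular frequency: ω = 2π·2760 = 1.734e+04 rad/s.
Step 2 — Transfer function: H(jω) = jωL/(R + jωL).
Step 3 — Numerator jωL = j·61.22; denominator R + jωL = 160 + j61.22.
Step 4 — H = 0.1277 + j0.3337.
Step 5 — Magnitude: |H| = 0.3573 (-8.9 dB); phase: φ = 69.1°.

|H| = 0.3573 (-8.9 dB), φ = 69.1°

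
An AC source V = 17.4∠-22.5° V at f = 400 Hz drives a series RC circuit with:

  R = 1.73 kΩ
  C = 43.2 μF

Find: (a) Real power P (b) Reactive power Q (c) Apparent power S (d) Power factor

Step 1 — Angular frequency: ω = 2π·f = 2π·400 = 2513 rad/s.
Step 2 — Component impedances:
  R: Z = R = 1730 Ω
  C: Z = 1/(jωC) = -j/(ω·C) = 0 - j9.21 Ω
Step 3 — Series combination: Z_total = R + C = 1730 - j9.21 Ω = 1730∠-0.3° Ω.
Step 4 — Source phasor: V = 17.4∠-22.5° V = 16.08 - j6.659 V.
Step 5 — Current: I = V / Z = 0.009312 - j0.003799 A = 0.01006∠-22.2° A.
Step 6 — Complex power: S = V·I* = 0.175 - j0.0009317 VA.
Step 7 — Real power: P = Re(S) = 0.175 W.
Step 8 — Reactive power: Q = Im(S) = -0.0009317 VAR.
Step 9 — Apparent power: |S| = 0.175 VA.
Step 10 — Power factor: PF = P/|S| = 1 (leading).

(a) P = 0.175 W  (b) Q = -0.0009317 VAR  (c) S = 0.175 VA  (d) PF = 1 (leading)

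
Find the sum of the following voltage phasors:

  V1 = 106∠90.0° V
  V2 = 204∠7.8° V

Step 1 — Convert each phasor to rectangular form:
  V1 = 106·(cos(90.0°) + j·sin(90.0°)) = 0 + j106 V
  V2 = 204·(cos(7.8°) + j·sin(7.8°)) = 202.1 + j27.69 V
Step 2 — Sum components: V_total = 202.1 + j133.7 V.
Step 3 — Convert to polar: |V_total| = 242.3 V, ∠V_total = 33.5°.

V_total = 242.3∠33.5° V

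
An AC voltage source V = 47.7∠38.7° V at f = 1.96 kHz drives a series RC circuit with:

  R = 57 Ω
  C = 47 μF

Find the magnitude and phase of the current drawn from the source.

Step 1 — Angular frequency: ω = 2π·f = 2π·1960 = 1.232e+04 rad/s.
Step 2 — Component impedances:
  R: Z = R = 57 Ω
  C: Z = 1/(jωC) = -j/(ω·C) = 0 - j1.728 Ω
Step 3 — Series combination: Z_total = R + C = 57 - j1.728 Ω = 57.03∠-1.7° Ω.
Step 4 — Source phasor: V = 47.7∠38.7° V = 37.23 + j29.82 V.
Step 5 — Ohm's law: I = V / Z_total = (37.23 + j29.82) / (57 - j1.728) = 0.6367 + j0.5425 A.
Step 6 — Convert to polar: |I| = 0.8365 A, ∠I = 40.4°.

I = 0.8365∠40.4° A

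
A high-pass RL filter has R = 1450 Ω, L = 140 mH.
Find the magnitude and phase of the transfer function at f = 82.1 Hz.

Step 1 — Angular frequency: ω = 2π·82.1 = 515.8 rad/s.
Step 2 — Transfer function: H(jω) = jωL/(R + jωL).
Step 3 — Numerator jωL = j·72.22; denominator R + jωL = 1450 + j72.22.
Step 4 — H = 0.002475 + j0.04968.
Step 5 — Magnitude: |H| = 0.04974 (-26.1 dB); phase: φ = 87.1°.

|H| = 0.04974 (-26.1 dB), φ = 87.1°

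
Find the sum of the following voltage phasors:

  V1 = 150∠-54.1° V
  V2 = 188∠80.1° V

Step 1 — Convert each phasor to rectangular form:
  V1 = 150·(cos(-54.1°) + j·sin(-54.1°)) = 87.96 - j121.5 V
  V2 = 188·(cos(80.1°) + j·sin(80.1°)) = 32.32 + j185.2 V
Step 2 — Sum components: V_total = 120.3 + j63.69 V.
Step 3 — Convert to polar: |V_total| = 136.1 V, ∠V_total = 27.9°.

V_total = 136.1∠27.9° V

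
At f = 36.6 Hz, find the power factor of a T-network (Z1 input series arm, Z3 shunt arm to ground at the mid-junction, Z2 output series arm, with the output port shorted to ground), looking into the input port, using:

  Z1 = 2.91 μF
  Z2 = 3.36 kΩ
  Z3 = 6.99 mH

Step 1 — Angular frequency: ω = 2π·f = 2π·36.6 = 230 rad/s.
Step 2 — Component impedances:
  Z1: Z = 1/(jωC) = -j/(ω·C) = 0 - j1494 Ω
  Z2: Z = R = 3360 Ω
  Z3: Z = jωL = j·230·0.00699 = 0 + j1.607 Ω
Step 3 — With the output port shorted to ground, the output series arm Z2 runs from the junction to ground; the shunt arm Z3 also runs from the junction to ground. They appear in parallel: Z3 || Z2 = 0.000769 + j1.607 Ω.
Step 4 — Series with input arm Z1: Z_in = Z1 + (Z3 || Z2) = 0.000769 - j1493 Ω = 1493∠-90.0° Ω.
Step 5 — Power factor: PF = cos(φ) = Re(Z)/|Z| = 0.00076902/1492.7 = 5.152e-07.
Step 6 — Type: Im(Z) = -1493 ⇒ leading (phase φ = -90.0°).

PF = 5.152e-07 (leading, φ = -90.0°)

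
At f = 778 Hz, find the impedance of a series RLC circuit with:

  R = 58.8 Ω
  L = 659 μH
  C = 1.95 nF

Step 1 — Angular frequency: ω = 2π·f = 2π·778 = 4888 rad/s.
Step 2 — Component impedances:
  R: Z = R = 58.8 Ω
  L: Z = jωL = j·4888·0.000659 = 0 + j3.221 Ω
  C: Z = 1/(jωC) = -j/(ω·C) = 0 - j1.049e+05 Ω
Step 3 — Series combination: Z_total = R + L + C = 58.8 - j1.049e+05 Ω = 1.049e+05∠-90.0° Ω.

Z = 58.8 - j1.049e+05 Ω = 1.049e+05∠-90.0° Ω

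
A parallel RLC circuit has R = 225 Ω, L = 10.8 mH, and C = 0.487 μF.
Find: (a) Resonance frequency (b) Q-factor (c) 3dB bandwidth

Step 1 — Resonance: ω₀ = 1/√(LC) = 1/√(0.0108·4.87e-07) = 1.379e+04 rad/s.
Step 2 — f₀ = ω₀/(2π) = 2195 Hz.
Step 3 — Parallel Q: Q = R/(ω₀L) = 225/(1.379e+04·0.0108) = 1.511.
Step 4 — Bandwidth: Δω = ω₀/Q = 9126 rad/s; BW = Δω/(2π) = 1452 Hz.

(a) f₀ = 2195 Hz  (b) Q = 1.511  (c) BW = 1452 Hz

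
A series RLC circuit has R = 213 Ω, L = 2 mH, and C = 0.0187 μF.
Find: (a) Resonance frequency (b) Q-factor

Step 1 — Resonance condition Im(Z)=0 gives ω₀ = 1/√(LC).
Step 2 — ω₀ = 1/√(0.002·1.87e-08) = 1.635e+05 rad/s.
Step 3 — f₀ = ω₀/(2π) = 2.602e+04 Hz.
Step 4 — Series Q: Q = ω₀L/R = 1.635e+05·0.002/213 = 1.535.

(a) f₀ = 2.602e+04 Hz  (b) Q = 1.535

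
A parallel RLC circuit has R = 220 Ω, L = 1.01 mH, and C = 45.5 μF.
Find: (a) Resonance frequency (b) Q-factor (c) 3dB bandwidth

Step 1 — Resonance: ω₀ = 1/√(LC) = 1/√(0.00101·4.55e-05) = 4665 rad/s.
Step 2 — f₀ = ω₀/(2π) = 742.4 Hz.
Step 3 — Parallel Q: Q = R/(ω₀L) = 220/(4665·0.00101) = 46.69.
Step 4 — Bandwidth: Δω = ω₀/Q = 99.9 rad/s; BW = Δω/(2π) = 15.9 Hz.

(a) f₀ = 742.4 Hz  (b) Q = 46.69  (c) BW = 15.9 Hz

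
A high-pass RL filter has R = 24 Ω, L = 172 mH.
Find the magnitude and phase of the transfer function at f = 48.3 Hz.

Step 1 — Angular frequency: ω = 2π·48.3 = 303.5 rad/s.
Step 2 — Transfer function: H(jω) = jωL/(R + jωL).
Step 3 — Numerator jωL = j·52.2; denominator R + jωL = 24 + j52.2.
Step 4 — H = 0.8255 + j0.3795.
Step 5 — Magnitude: |H| = 0.9086 (-0.8 dB); phase: φ = 24.7°.

|H| = 0.9086 (-0.8 dB), φ = 24.7°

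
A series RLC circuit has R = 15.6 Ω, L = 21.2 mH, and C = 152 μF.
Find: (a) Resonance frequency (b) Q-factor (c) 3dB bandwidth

Step 1 — Resonance condition Im(Z)=0 gives ω₀ = 1/√(LC).
Step 2 — ω₀ = 1/√(0.0212·0.000152) = 557.1 rad/s.
Step 3 — f₀ = ω₀/(2π) = 88.66 Hz.
Step 4 — Series Q: Q = ω₀L/R = 557.1·0.0212/15.6 = 0.757.
Step 5 — 3dB bandwidth: Δω = ω₀/Q = 735.8 rad/s; BW = Δω/(2π) = 117.1 Hz.

(a) f₀ = 88.66 Hz  (b) Q = 0.757  (c) BW = 117.1 Hz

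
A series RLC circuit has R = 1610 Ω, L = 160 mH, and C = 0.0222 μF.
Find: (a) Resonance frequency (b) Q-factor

Step 1 — Resonance condition Im(Z)=0 gives ω₀ = 1/√(LC).
Step 2 — ω₀ = 1/√(0.16·2.22e-08) = 1.678e+04 rad/s.
Step 3 — f₀ = ω₀/(2π) = 2670 Hz.
Step 4 — Series Q: Q = ω₀L/R = 1.678e+04·0.16/1610 = 1.667.

(a) f₀ = 2670 Hz  (b) Q = 1.667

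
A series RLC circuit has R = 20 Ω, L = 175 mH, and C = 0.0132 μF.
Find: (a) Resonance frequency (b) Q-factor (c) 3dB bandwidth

Step 1 — Resonance condition Im(Z)=0 gives ω₀ = 1/√(LC).
Step 2 — ω₀ = 1/√(0.175·1.32e-08) = 2.081e+04 rad/s.
Step 3 — f₀ = ω₀/(2π) = 3311 Hz.
Step 4 — Series Q: Q = ω₀L/R = 2.081e+04·0.175/20 = 182.1.
Step 5 — 3dB bandwidth: Δω = ω₀/Q = 114.3 rad/s; BW = Δω/(2π) = 18.19 Hz.

(a) f₀ = 3311 Hz  (b) Q = 182.1  (c) BW = 18.19 Hz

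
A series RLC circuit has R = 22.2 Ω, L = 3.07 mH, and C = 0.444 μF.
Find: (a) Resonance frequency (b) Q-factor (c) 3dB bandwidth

Step 1 — Resonance: ω₀ = 1/√(LC) = 1/√(0.00307·4.44e-07) = 2.709e+04 rad/s.
Step 2 — f₀ = ω₀/(2π) = 4311 Hz.
Step 3 — Series Q: Q = ω₀L/R = 2.709e+04·0.00307/22.2 = 3.746.
Step 4 — Bandwidth: Δω = ω₀/Q = 7231 rad/s; BW = Δω/(2π) = 1151 Hz.

(a) f₀ = 4311 Hz  (b) Q = 3.746  (c) BW = 1151 Hz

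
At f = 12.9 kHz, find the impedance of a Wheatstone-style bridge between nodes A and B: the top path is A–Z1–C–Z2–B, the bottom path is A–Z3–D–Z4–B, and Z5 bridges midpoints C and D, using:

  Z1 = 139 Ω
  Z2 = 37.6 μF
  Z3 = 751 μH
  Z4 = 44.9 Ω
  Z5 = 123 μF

Step 1 — Angular frequency: ω = 2π·f = 2π·1.29e+04 = 8.105e+04 rad/s.
Step 2 — Component impedances:
  Z1: Z = R = 139 Ω
  Z2: Z = 1/(jωC) = -j/(ω·C) = 0 - j0.3281 Ω
  Z3: Z = jωL = j·8.105e+04·0.000751 = 0 + j60.87 Ω
  Z4: Z = R = 44.9 Ω
  Z5: Z = 1/(jωC) = -j/(ω·C) = 0 - j0.1003 Ω
Step 3 — Bridge requires nodal analysis (the Z5 bridge couples midpoints C and D, so the two paths cannot be reduced to a simple series/parallel combination). Setting node B to ground and injecting 1 A at node A, the 3-node admittance system at A, C, D solves to V_A = Z_AB = 22.31 + j50.69 Ω = 55.38∠66.2° Ω.

Z = 22.31 + j50.69 Ω = 55.38∠66.2° Ω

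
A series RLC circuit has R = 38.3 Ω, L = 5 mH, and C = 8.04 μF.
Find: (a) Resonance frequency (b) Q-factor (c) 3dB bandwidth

Step 1 — Resonance: ω₀ = 1/√(LC) = 1/√(0.005·8.04e-06) = 4988 rad/s.
Step 2 — f₀ = ω₀/(2π) = 793.8 Hz.
Step 3 — Series Q: Q = ω₀L/R = 4988·0.005/38.3 = 0.6511.
Step 4 — Bandwidth: Δω = ω₀/Q = 7660 rad/s; BW = Δω/(2π) = 1219 Hz.

(a) f₀ = 793.8 Hz  (b) Q = 0.6511  (c) BW = 1219 Hz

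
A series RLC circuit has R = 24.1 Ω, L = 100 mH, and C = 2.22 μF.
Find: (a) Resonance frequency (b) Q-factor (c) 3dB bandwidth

Step 1 — Resonance condition Im(Z)=0 gives ω₀ = 1/√(LC).
Step 2 — ω₀ = 1/√(0.1·2.22e-06) = 2122 rad/s.
Step 3 — f₀ = ω₀/(2π) = 337.8 Hz.
Step 4 — Series Q: Q = ω₀L/R = 2122·0.1/24.1 = 8.807.
Step 5 — 3dB bandwidth: Δω = ω₀/Q = 241 rad/s; BW = Δω/(2π) = 38.36 Hz.

(a) f₀ = 337.8 Hz  (b) Q = 8.807  (c) BW = 38.36 Hz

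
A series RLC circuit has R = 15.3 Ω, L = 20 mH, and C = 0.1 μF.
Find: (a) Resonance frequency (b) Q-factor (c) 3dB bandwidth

Step 1 — Resonance condition Im(Z)=0 gives ω₀ = 1/√(LC).
Step 2 — ω₀ = 1/√(0.02·1e-07) = 2.236e+04 rad/s.
Step 3 — f₀ = ω₀/(2π) = 3559 Hz.
Step 4 — Series Q: Q = ω₀L/R = 2.236e+04·0.02/15.3 = 29.23.
Step 5 — 3dB bandwidth: Δω = ω₀/Q = 765 rad/s; BW = Δω/(2π) = 121.8 Hz.

(a) f₀ = 3559 Hz  (b) Q = 29.23  (c) BW = 121.8 Hz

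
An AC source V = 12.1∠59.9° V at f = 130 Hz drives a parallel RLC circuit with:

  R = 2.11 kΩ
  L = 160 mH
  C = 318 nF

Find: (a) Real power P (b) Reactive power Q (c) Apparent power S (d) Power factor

Step 1 — Angular frequency: ω = 2π·f = 2π·130 = 816.8 rad/s.
Step 2 — Component impedances:
  R: Z = R = 2110 Ω
  L: Z = jωL = j·816.8·0.16 = 0 + j130.7 Ω
  C: Z = 1/(jωC) = -j/(ω·C) = 0 - j3850 Ω
Step 3 — Parallel combination: 1/Z_total = 1/R + 1/L + 1/C; Z_total = 8.638 + j134.7 Ω = 135∠86.3° Ω.
Step 4 — Source phasor: V = 12.1∠59.9° V = 6.068 + j10.47 V.
Step 5 — Current: I = V / Z = 0.08026 - j0.0399 A = 0.08963∠-26.4° A.
Step 6 — Complex power: S = V·I* = 0.06939 + j1.082 VA.
Step 7 — Real power: P = Re(S) = 0.06939 W.
Step 8 — Reactive power: Q = Im(S) = 1.082 VAR.
Step 9 — Apparent power: |S| = 1.084 VA.
Step 10 — Power factor: PF = P/|S| = 0.06398 (lagging).

(a) P = 0.06939 W  (b) Q = 1.082 VAR  (c) S = 1.084 VA  (d) PF = 0.06398 (lagging)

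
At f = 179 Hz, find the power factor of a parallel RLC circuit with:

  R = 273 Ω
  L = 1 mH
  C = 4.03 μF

Step 1 — Angular frequency: ω = 2π·f = 2π·179 = 1125 rad/s.
Step 2 — Component impedances:
  R: Z = R = 273 Ω
  L: Z = jωL = j·1125·0.001 = 0 + j1.125 Ω
  C: Z = 1/(jωC) = -j/(ω·C) = 0 - j220.6 Ω
Step 3 — Parallel combination: 1/Z_total = 1/R + 1/L + 1/C; Z_total = 0.004681 + j1.13 Ω = 1.13∠89.8° Ω.
Step 4 — Power factor: PF = cos(φ) = Re(Z)/|Z| = 0.004681/1.1304 = 0.004141.
Step 5 — Type: Im(Z) = 1.13 ⇒ lagging (phase φ = 89.8°).

PF = 0.004141 (lagging, φ = 89.8°)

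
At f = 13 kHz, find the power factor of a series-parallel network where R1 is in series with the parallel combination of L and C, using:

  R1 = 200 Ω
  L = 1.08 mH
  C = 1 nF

Step 1 — Angular frequency: ω = 2π·f = 2π·1.3e+04 = 8.168e+04 rad/s.
Step 2 — Component impedances:
  R1: Z = R = 200 Ω
  L: Z = jωL = j·8.168e+04·0.00108 = 0 + j88.22 Ω
  C: Z = 1/(jωC) = -j/(ω·C) = 0 - j1.224e+04 Ω
Step 3 — Parallel branch: L || C = 1/(1/L + 1/C) = 0 + j88.86 Ω.
Step 4 — Series with R1: Z_total = R1 + (L || C) = 200 + j88.86 Ω = 218.9∠24.0° Ω.
Step 5 — Power factor: PF = cos(φ) = Re(Z)/|Z| = 200/218.85 = 0.9139.
Step 6 — Type: Im(Z) = 88.86 ⇒ lagging (phase φ = 24.0°).

PF = 0.9139 (lagging, φ = 24.0°)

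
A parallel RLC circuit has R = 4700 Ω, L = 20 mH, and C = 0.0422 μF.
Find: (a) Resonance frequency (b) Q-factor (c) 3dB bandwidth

Step 1 — Resonance: ω₀ = 1/√(LC) = 1/√(0.02·4.22e-08) = 3.442e+04 rad/s.
Step 2 — f₀ = ω₀/(2π) = 5478 Hz.
Step 3 — Parallel Q: Q = R/(ω₀L) = 4700/(3.442e+04·0.02) = 6.827.
Step 4 — Bandwidth: Δω = ω₀/Q = 5042 rad/s; BW = Δω/(2π) = 802.4 Hz.

(a) f₀ = 5478 Hz  (b) Q = 6.827  (c) BW = 802.4 Hz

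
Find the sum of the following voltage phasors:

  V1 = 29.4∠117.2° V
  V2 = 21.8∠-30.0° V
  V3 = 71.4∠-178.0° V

Step 1 — Convert each phasor to rectangular form:
  V1 = 29.4·(cos(117.2°) + j·sin(117.2°)) = -13.44 + j26.15 V
  V2 = 21.8·(cos(-30.0°) + j·sin(-30.0°)) = 18.88 - j10.9 V
  V3 = 71.4·(cos(-178.0°) + j·sin(-178.0°)) = -71.36 - j2.492 V
Step 2 — Sum components: V_total = -65.92 + j12.76 V.
Step 3 — Convert to polar: |V_total| = 67.14 V, ∠V_total = 169.0°.

V_total = 67.14∠169.0° V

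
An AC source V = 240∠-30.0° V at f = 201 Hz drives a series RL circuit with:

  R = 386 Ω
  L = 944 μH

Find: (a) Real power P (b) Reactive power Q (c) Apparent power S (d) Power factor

Step 1 — Angular frequency: ω = 2π·f = 2π·201 = 1263 rad/s.
Step 2 — Component impedances:
  R: Z = R = 386 Ω
  L: Z = jωL = j·1263·0.000944 = 0 + j1.192 Ω
Step 3 — Series combination: Z_total = R + L = 386 + j1.192 Ω = 386∠0.2° Ω.
Step 4 — Source phasor: V = 240∠-30.0° V = 207.8 - j120 V.
Step 5 — Current: I = V / Z = 0.5375 - j0.3125 A = 0.6218∠-30.2° A.
Step 6 — Complex power: S = V·I* = 149.2 + j0.4609 VA.
Step 7 — Real power: P = Re(S) = 149.2 W.
Step 8 — Reactive power: Q = Im(S) = 0.4609 VAR.
Step 9 — Apparent power: |S| = 149.2 VA.
Step 10 — Power factor: PF = P/|S| = 1 (lagging).

(a) P = 149.2 W  (b) Q = 0.4609 VAR  (c) S = 149.2 VA  (d) PF = 1 (lagging)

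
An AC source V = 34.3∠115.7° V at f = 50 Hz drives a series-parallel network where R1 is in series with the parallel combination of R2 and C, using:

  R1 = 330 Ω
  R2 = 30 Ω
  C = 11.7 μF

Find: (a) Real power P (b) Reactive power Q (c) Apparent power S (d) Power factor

Step 1 — Angular frequency: ω = 2π·f = 2π·50 = 314.2 rad/s.
Step 2 — Component impedances:
  R1: Z = R = 330 Ω
  R2: Z = R = 30 Ω
  C: Z = 1/(jωC) = -j/(ω·C) = 0 - j272.1 Ω
Step 3 — Parallel branch: R2 || C = 1/(1/R2 + 1/C) = 29.64 - j3.268 Ω.
Step 4 — Series with R1: Z_total = R1 + (R2 || C) = 359.6 - j3.268 Ω = 359.7∠-0.5° Ω.
Step 5 — Source phasor: V = 34.3∠115.7° V = -14.87 + j30.91 V.
Step 6 — Current: I = V / Z = -0.04214 + j0.08556 A = 0.09537∠116.2° A.
Step 7 — Complex power: S = V·I* = 3.271 - j0.02973 VA.
Step 8 — Real power: P = Re(S) = 3.271 W.
Step 9 — Reactive power: Q = Im(S) = -0.02973 VAR.
Step 10 — Apparent power: |S| = 3.271 VA.
Step 11 — Power factor: PF = P/|S| = 1 (leading).

(a) P = 3.271 W  (b) Q = -0.02973 VAR  (c) S = 3.271 VA  (d) PF = 1 (leading)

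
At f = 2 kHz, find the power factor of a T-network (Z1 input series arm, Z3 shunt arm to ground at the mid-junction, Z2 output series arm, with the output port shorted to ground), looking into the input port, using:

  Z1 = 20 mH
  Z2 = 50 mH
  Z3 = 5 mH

Step 1 — Angular frequency: ω = 2π·f = 2π·2000 = 1.257e+04 rad/s.
Step 2 — Component impedances:
  Z1: Z = jωL = j·1.257e+04·0.02 = 0 + j251.3 Ω
  Z2: Z = jωL = j·1.257e+04·0.05 = 0 + j628.3 Ω
  Z3: Z = jωL = j·1.257e+04·0.005 = 0 + j62.83 Ω
Step 3 — With the output port shorted to ground, the output series arm Z2 runs from the junction to ground; the shunt arm Z3 also runs from the junction to ground. They appear in parallel: Z3 || Z2 = 0 + j57.12 Ω.
Step 4 — Series with input arm Z1: Z_in = Z1 + (Z3 || Z2) = 0 + j308.4 Ω = 308.4∠90.0° Ω.
Step 5 — Power factor: PF = cos(φ) = Re(Z)/|Z| = 0/308.4 = 0.
Step 6 — Type: Im(Z) = 308.4 ⇒ lagging (phase φ = 90.0°).

PF = 0 (lagging, φ = 90.0°)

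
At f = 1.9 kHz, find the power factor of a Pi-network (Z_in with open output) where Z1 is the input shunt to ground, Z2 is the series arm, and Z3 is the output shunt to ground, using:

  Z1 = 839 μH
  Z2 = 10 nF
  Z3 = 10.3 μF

Step 1 — Angular frequency: ω = 2π·f = 2π·1900 = 1.194e+04 rad/s.
Step 2 — Component impedances:
  Z1: Z = jωL = j·1.194e+04·0.000839 = 0 + j10.02 Ω
  Z2: Z = 1/(jωC) = -j/(ω·C) = 0 - j8377 Ω
  Z3: Z = 1/(jωC) = -j/(ω·C) = 0 - j8.133 Ω
Step 3 — With open output, the series arm Z2 and the output shunt Z3 appear in series to ground: Z2 + Z3 = 0 - j8385 Ω.
Step 4 — Parallel with input shunt Z1: Z_in = Z1 || (Z2 + Z3) = 0 + j10.03 Ω = 10.03∠90.0° Ω.
Step 5 — Power factor: PF = cos(φ) = Re(Z)/|Z| = -0/10.03 = -0.
Step 6 — Type: Im(Z) = 10.03 ⇒ lagging (phase φ = 90.0°).

PF = -0 (lagging, φ = 90.0°)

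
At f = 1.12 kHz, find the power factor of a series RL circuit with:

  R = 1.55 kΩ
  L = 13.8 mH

Step 1 — Angular frequency: ω = 2π·f = 2π·1120 = 7037 rad/s.
Step 2 — Component impedances:
  R: Z = R = 1550 Ω
  L: Z = jωL = j·7037·0.0138 = 0 + j97.11 Ω
Step 3 — Series combination: Z_total = R + L = 1550 + j97.11 Ω = 1553∠3.6° Ω.
Step 4 — Power factor: PF = cos(φ) = Re(Z)/|Z| = 1550/1553.04 = 0.998.
Step 5 — Type: Im(Z) = 97.11 ⇒ lagging (phase φ = 3.6°).

PF = 0.998 (lagging, φ = 3.6°)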